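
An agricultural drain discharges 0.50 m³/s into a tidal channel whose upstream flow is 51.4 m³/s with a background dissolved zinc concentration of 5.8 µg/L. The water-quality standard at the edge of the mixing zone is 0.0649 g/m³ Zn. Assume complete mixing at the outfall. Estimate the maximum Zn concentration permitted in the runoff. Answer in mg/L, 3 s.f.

6.14 mg/L

5.8 µg/L = 0.0058 mg/L.
Mass balance: 0.0649·51.9 = 0.5·Cₑ + 51.4·0.0058.
Cₑ = (3.368 − 0.2981) / 0.5 = 6.14 mg/L.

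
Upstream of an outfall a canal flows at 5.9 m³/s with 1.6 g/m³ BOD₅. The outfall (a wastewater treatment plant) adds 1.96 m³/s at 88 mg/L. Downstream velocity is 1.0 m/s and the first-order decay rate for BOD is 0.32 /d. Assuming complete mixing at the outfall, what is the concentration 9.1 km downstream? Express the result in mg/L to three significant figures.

After complete mixing, C₀ = (1.96·88 + 5.9·1.6) / 7.86 = 23.15 mg/L.
Travel time t = 9100 m / 1.0 m/s = 9100 s = 0.1053 d.
C = 23.15·exp(−0.32·0.1053) = 23.15·0.9669 = 22.38 mg/L.

22.4 mg/L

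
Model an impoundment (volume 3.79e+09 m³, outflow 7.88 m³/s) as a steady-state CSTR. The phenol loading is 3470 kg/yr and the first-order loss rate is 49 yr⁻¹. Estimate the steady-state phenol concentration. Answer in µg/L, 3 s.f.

0.0187 µg/L

Outflow Q = 7.88 m³/s × 3.156e+07 s/yr = 2.487e+08 m³/yr.
Steady-state CSTR mass balance: W = Q·C + k·V·C, so C = W/(Q + kV).
Q + kV = 2.487e+08 + 49·3.79e+09 = 1.86e+11 m³/yr.
C = 3470/1.86e+11 = 1.866e-08 kg/m³ = 1.866e-05 mg/L = 0.01866 µg/L.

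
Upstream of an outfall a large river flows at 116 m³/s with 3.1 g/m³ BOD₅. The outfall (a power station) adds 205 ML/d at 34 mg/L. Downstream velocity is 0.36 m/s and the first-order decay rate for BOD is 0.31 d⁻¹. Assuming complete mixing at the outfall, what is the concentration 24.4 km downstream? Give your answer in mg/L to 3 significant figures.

205 ML/d = 2.373 m³/s.
After complete mixing, C₀ = (2.373·34 + 116·3.1) / 118.4 = 3.719 mg/L.
Travel time t = 2.44e+04 m / 0.36 m/s = 6.778e+04 s = 0.7845 d.
C = 3.719·exp(−0.31·0.7845) = 3.719·0.7841 = 2.916 mg/L.

2.92 mg/L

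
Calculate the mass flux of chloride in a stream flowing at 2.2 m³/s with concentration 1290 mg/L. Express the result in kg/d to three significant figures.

Mass flux = Q·C = 2.2 m³/s × 1290 g/m³ = 2838 g/s.
= 2838 g/s × 86.4 = 2.452e+05 kg/d.

245000 kg/d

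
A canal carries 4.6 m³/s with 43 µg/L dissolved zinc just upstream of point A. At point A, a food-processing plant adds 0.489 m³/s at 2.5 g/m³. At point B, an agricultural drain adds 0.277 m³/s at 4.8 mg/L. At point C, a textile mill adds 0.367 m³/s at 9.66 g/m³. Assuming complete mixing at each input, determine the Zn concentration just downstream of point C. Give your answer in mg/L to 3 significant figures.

43 µg/L = 0.043 mg/L.
After input A: C = (4.6·0.043 + 0.489·2.5) / 5.089 = 0.2791 mg/L.
After input B: C = (5.089·0.2791 + 0.277·4.8) / 5.366 = 0.5125 mg/L.
After input C: C = (5.366·0.5125 + 0.367·9.66) / 5.733 = 1.098 mg/L.

1.10 mg/L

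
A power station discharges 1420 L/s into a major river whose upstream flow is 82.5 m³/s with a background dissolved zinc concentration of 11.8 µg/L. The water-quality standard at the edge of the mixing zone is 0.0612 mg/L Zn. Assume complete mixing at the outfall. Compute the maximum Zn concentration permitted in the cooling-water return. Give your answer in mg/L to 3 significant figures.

1420 L/s = 1.42 m³/s.
11.8 µg/L = 0.0118 mg/L.
Mass balance: 0.0612·83.92 = 1.42·Cₑ + 82.5·0.0118.
Cₑ = (5.136 − 0.9735) / 1.42 = 2.931 mg/L.

2.93 mg/L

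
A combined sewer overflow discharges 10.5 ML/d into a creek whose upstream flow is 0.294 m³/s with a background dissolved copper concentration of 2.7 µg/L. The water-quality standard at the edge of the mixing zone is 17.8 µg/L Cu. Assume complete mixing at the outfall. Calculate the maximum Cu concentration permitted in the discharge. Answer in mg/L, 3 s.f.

10.5 ML/d = 0.1215 m³/s.
2.7 µg/L = 0.0027 mg/L.
17.8 µg/L = 0.0178 mg/L.
Mass balance: 0.0178·0.4155 = 0.1215·Cₑ + 0.294·0.0027.
Cₑ = (0.007396 − 0.0007938) / 0.1215 = 0.05433 mg/L.

0.0543 mg/L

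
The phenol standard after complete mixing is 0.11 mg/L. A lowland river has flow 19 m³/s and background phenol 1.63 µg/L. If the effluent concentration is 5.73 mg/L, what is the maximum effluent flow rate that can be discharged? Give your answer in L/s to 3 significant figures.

1.63 µg/L = 0.00163 mg/L.
Mass balance at complete mixing: C_std·(Q_w + Q_r) = Q_w·C_e + Q_r·C_b.
Rearranging, Q_w = Q_r·(C_std − C_b)/(C_e − C_std) = 19·(0.11 − 0.00163) / (5.73 − 0.11) = 0.3664 m³/s.
= 366.4 L/s.

366 L/s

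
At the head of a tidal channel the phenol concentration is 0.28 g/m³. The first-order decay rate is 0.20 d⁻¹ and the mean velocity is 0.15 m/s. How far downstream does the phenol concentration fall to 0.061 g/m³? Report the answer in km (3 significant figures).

98.7 km

From C = C₀·e^(−kt), t = ln(C₀/C)/k = ln(0.28/0.061)/0.20 = 1.524/0.20 = 7.62 d.
Distance = v·t = 0.15 m/s × 6.583e+05 s = 9.875e+04 m = 98.75 km.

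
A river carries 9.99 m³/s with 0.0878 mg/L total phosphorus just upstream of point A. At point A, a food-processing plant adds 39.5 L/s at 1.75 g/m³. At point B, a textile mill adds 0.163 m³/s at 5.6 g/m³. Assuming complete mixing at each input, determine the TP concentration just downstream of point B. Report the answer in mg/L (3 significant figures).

39.5 L/s = 0.0395 m³/s.
After input A: C = (9.99·0.0878 + 0.0395·1.75) / 10.03 = 0.09435 mg/L.
After input B: C = (10.03·0.09435 + 0.163·5.6) / 10.19 = 0.1824 mg/L.

0.182 mg/L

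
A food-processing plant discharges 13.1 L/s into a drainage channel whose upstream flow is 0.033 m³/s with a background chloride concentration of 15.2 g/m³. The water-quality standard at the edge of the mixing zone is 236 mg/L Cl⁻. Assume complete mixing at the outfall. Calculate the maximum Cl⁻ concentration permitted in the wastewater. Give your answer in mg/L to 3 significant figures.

13.1 L/s = 0.0131 m³/s.
Mass balance: 236·0.0461 = 0.0131·Cₑ + 0.033·15.2.
Cₑ = (10.88 − 0.5016) / 0.0131 = 792.2 mg/L.

792 mg/L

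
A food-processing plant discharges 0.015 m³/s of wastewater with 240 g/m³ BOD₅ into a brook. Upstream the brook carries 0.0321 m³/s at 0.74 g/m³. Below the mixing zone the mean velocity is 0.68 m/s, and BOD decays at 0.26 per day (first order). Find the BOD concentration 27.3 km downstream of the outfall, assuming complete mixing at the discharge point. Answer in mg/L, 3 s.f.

After complete mixing, C₀ = (0.015·240 + 0.0321·0.74) / 0.0471 = 76.94 mg/L.
Travel time t = 2.73e+04 m / 0.68 m/s = 4.015e+04 s = 0.4647 d.
C = 76.94·exp(−0.26·0.4647) = 76.94·0.8862 = 68.18 mg/L.

68.2 mg/L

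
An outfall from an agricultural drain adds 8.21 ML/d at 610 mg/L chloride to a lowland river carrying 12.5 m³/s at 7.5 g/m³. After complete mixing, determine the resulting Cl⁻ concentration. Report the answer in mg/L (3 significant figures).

8.21 ML/d = 0.09502 m³/s.
Flow-weighted mixing gives C = (0.09502·610 + 12.5·7.5) / (0.09502 + 12.5) = 151.7/12.6 = 12.05 mg/L.

12.0 mg/L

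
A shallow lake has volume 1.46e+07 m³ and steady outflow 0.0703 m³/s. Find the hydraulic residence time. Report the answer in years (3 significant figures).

Q = 0.0703 m³/s × 3.156e+07 s/yr = 2.218e+06 m³/yr.
Hydraulic residence time τ = V/Q = 1.46e+07/2.218e+06 = 6.581 yr.

6.58 yr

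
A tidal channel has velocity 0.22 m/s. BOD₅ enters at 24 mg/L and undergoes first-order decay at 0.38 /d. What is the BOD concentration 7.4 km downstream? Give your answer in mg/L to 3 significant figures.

Travel time t = 7.4 km / 0.22 m/s = 7400/0.22 = 3.364e+04 s = 0.3893 d.
First-order decay: C = 24·exp(−0.38·0.3893) = 24·0.8625 = 20.7 mg/L.

20.7 mg/L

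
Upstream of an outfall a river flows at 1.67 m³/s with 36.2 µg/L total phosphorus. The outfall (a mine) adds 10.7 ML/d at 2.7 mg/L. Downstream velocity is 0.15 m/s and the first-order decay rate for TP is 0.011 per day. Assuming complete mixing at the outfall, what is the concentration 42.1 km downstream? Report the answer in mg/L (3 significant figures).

10.7 ML/d = 0.1238 m³/s.
36.2 µg/L = 0.0362 mg/L.
After complete mixing, C₀ = (0.1238·2.7 + 1.67·0.0362) / 1.794 = 0.2201 mg/L.
Travel time t = 4.21e+04 m / 0.15 m/s = 2.807e+05 s = 3.248 d.
C = 0.2201·exp(−0.011·3.248) = 0.2201·0.9649 = 0.2124 mg/L.

0.212 mg/L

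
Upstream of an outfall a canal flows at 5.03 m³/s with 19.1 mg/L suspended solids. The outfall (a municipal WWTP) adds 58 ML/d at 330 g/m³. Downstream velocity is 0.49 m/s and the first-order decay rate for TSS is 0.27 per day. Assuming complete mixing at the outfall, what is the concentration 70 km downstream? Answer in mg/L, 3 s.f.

58 ML/d = 0.6713 m³/s.
After complete mixing, C₀ = (0.6713·330 + 5.03·19.1) / 5.701 = 55.71 mg/L.
Travel time t = 7e+04 m / 0.49 m/s = 1.429e+05 s = 1.653 d.
C = 55.71·exp(−0.27·1.653) = 55.71·0.6399 = 35.65 mg/L.

35.6 mg/L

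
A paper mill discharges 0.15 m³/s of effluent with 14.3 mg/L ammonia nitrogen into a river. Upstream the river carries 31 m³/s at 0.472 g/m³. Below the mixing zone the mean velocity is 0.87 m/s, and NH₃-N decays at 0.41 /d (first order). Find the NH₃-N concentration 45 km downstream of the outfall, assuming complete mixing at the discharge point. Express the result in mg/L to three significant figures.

0.421 mg/L

After complete mixing, C₀ = (0.15·14.3 + 31·0.472) / 31.15 = 0.5386 mg/L.
Travel time t = 4.5e+04 m / 0.87 m/s = 5.172e+04 s = 0.5987 d.
C = 0.5386·exp(−0.41·0.5987) = 0.5386·0.7824 = 0.4214 mg/L.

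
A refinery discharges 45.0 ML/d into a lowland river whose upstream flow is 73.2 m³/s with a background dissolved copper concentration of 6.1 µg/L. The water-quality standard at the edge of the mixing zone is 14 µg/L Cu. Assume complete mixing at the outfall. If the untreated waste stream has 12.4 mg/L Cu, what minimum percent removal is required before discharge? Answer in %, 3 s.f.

90.9 %

45.0 ML/d = 0.5208 m³/s.
6.1 µg/L = 0.0061 mg/L.
14 µg/L = 0.014 mg/L.
Mass balance: 0.014·73.72 = 0.5208·Cₑ + 73.2·0.0061.
Cₑ = (1.032 − 0.4465) / 0.5208 = 1.124 mg/L.
Required removal = 1 − 1.124/12.4 = 90.93 %.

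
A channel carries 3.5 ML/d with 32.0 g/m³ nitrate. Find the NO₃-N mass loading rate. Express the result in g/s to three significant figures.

3.5 ML/d = 0.04051 m³/s.
Mass flux = Q·C = 0.04051 m³/s × 32 g/m³ = 1.296 g/s.

1.30 g/s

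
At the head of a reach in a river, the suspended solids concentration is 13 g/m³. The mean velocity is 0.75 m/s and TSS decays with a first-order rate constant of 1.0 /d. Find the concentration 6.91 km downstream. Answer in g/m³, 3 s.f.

Travel time t = 6.91 km / 0.75 m/s = 6910/0.75 = 9213 s = 0.1066 d.
First-order decay: C = 13·exp(−1.0·0.1066) = 13·0.8989 = 11.69 g/m³.

11.7 g/m³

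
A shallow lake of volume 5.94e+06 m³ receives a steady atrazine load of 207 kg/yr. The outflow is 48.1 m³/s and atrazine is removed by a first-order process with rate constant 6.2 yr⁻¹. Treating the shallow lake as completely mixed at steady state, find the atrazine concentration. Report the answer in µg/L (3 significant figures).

0.133 µg/L

Outflow Q = 48.1 m³/s × 3.156e+07 s/yr = 1.518e+09 m³/yr.
Steady-state CSTR mass balance: W = Q·C + k·V·C, so C = W/(Q + kV).
Q + kV = 1.518e+09 + 6.2·5.94e+06 = 1.555e+09 m³/yr.
C = 207/1.555e+09 = 1.331e-07 kg/m³ = 0.0001331 mg/L = 0.1331 µg/L.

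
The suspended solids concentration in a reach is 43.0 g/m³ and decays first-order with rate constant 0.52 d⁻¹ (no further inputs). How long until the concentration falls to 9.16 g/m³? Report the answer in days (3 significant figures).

t = ln(C₀/C)/k = ln(43.0/9.16)/0.52 = 1.546/0.52 = 2.974 d.

2.97 d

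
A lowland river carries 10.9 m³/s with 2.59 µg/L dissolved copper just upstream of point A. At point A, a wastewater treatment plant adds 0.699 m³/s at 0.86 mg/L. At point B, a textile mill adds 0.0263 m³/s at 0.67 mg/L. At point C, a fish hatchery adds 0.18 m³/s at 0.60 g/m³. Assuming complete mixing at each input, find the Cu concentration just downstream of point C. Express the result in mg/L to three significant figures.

0.0640 mg/L

2.59 µg/L = 0.00259 mg/L.
After input A: C = (10.9·0.00259 + 0.699·0.86) / 11.6 = 0.05426 mg/L.
After input B: C = (11.6·0.05426 + 0.0263·0.67) / 11.63 = 0.05565 mg/L.
After input C: C = (11.63·0.05565 + 0.18·0.6) / 11.81 = 0.06395 mg/L.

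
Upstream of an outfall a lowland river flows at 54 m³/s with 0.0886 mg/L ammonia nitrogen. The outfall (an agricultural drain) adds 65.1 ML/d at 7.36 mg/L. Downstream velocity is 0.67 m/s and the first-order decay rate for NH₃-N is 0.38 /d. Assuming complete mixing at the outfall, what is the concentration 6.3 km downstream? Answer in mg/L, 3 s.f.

65.1 ML/d = 0.7535 m³/s.
After complete mixing, C₀ = (0.7535·7.36 + 54·0.0886) / 54.75 = 0.1887 mg/L.
Travel time t = 6300 m / 0.67 m/s = 9403 s = 0.1088 d.
C = 0.1887·exp(−0.38·0.1088) = 0.1887·0.9595 = 0.181 mg/L.

0.181 mg/L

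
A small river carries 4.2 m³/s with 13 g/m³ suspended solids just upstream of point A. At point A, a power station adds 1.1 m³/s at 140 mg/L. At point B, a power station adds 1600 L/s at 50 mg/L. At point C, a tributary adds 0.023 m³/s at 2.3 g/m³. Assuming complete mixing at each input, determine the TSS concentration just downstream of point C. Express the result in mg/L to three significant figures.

After input A: C = (4.2·13 + 1.1·140) / 5.3 = 39.36 mg/L.
1600 L/s = 1.6 m³/s.
After input B: C = (5.3·39.36 + 1.6·50) / 6.9 = 41.83 mg/L.
After input C: C = (6.9·41.83 + 0.023·2.3) / 6.923 = 41.69 mg/L.

41.7 mg/L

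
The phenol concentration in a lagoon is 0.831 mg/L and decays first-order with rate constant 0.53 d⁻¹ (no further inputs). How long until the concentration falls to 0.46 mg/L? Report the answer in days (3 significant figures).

t = ln(C₀/C)/k = ln(0.831/0.46)/0.53 = 0.5914/0.53 = 1.116 d.

1.12 d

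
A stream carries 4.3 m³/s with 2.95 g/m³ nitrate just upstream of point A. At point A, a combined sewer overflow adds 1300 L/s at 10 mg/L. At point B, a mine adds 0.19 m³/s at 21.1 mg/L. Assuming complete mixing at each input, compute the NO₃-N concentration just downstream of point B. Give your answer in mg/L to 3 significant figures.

5.13 mg/L

1300 L/s = 1.3 m³/s.
After input A: C = (4.3·2.95 + 1.3·10) / 5.6 = 4.587 mg/L.
After input B: C = (5.6·4.587 + 0.19·21.1) / 5.79 = 5.128 mg/L.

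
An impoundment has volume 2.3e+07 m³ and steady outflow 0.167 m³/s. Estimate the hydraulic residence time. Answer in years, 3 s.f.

Q = 0.167 m³/s × 3.156e+07 s/yr = 5.27e+06 m³/yr.
Hydraulic residence time τ = V/Q = 2.3e+07/5.27e+06 = 4.364 yr.

4.36 yr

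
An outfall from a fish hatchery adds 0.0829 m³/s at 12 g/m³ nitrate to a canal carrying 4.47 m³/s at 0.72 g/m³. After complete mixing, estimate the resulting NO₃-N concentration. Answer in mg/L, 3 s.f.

0.925 mg/L

Conservation of mass across the mixing zone: C = (0.0829·12 + 4.47·0.72) / (0.0829 + 4.47) = 4.213/4.553 = 0.9254 mg/L.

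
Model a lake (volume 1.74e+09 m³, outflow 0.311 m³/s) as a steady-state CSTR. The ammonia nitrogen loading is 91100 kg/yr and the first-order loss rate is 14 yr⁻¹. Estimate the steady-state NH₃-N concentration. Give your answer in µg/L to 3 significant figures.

3.74 µg/L

Outflow Q = 0.311 m³/s × 3.156e+07 s/yr = 9.814e+06 m³/yr.
Steady-state CSTR mass balance: W = Q·C + k·V·C, so C = W/(Q + kV).
Q + kV = 9.814e+06 + 14·1.74e+09 = 2.437e+10 m³/yr.
C = 91100/2.437e+10 = 3.738e-06 kg/m³ = 0.003738 mg/L = 3.738 µg/L.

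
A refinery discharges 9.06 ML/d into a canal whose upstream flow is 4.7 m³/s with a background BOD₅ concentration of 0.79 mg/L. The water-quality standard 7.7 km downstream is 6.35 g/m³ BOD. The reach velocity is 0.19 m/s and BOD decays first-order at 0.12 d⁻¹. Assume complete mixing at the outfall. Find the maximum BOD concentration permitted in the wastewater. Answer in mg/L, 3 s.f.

9.06 ML/d = 0.1049 m³/s.
Travel time to the compliance point: t = 7700/0.19 = 4.053e+04 s = 0.4691 d; decay factor exp(−0.12·0.4691) = 0.9453.
So the concentration just after mixing may be at most 6.35/0.9453 = 6.718 mg/L.
Mass balance: 6.718·4.805 = 0.1049·Cₑ + 4.7·0.79.
Cₑ = (32.28 − 3.713) / 0.1049 = 272.4 mg/L.

272 mg/L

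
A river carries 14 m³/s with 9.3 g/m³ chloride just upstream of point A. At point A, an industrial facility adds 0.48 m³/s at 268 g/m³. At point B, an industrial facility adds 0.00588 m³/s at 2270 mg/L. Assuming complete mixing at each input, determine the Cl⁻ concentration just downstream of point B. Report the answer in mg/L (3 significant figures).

After input A: C = (14·9.3 + 0.48·268) / 14.48 = 17.88 mg/L.
After input B: C = (14.48·17.88 + 0.00588·2270) / 14.49 = 18.79 mg/L.

18.8 mg/L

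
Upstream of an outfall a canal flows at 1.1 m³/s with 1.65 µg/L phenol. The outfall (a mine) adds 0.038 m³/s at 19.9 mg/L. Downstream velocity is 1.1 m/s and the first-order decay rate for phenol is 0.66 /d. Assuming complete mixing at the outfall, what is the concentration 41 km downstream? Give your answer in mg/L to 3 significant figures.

0.501 mg/L

1.65 µg/L = 0.00165 mg/L.
After complete mixing, C₀ = (0.038·19.9 + 1.1·0.00165) / 1.138 = 0.6661 mg/L.
Travel time t = 4.1e+04 m / 1.1 m/s = 3.727e+04 s = 0.4314 d.
C = 0.6661·exp(−0.66·0.4314) = 0.6661·0.7522 = 0.5011 mg/L.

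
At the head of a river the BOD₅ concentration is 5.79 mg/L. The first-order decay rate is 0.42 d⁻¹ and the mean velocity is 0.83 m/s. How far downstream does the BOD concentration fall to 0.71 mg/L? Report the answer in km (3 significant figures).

358 km

From C = C₀·e^(−kt), t = ln(C₀/C)/k = ln(5.79/0.71)/0.42 = 2.099/0.42 = 4.997 d.
Distance = v·t = 0.83 m/s × 4.317e+05 s = 3.583e+05 m = 358.3 km.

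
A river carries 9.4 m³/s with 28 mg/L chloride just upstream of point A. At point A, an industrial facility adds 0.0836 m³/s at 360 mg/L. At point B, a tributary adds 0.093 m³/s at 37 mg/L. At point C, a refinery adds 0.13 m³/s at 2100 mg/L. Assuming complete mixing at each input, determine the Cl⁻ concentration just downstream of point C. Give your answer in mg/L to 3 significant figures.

58.7 mg/L

After input A: C = (9.4·28 + 0.0836·360) / 9.484 = 30.93 mg/L.
After input B: C = (9.484·30.93 + 0.093·37) / 9.577 = 30.99 mg/L.
After input C: C = (9.577·30.99 + 0.13·2100) / 9.707 = 58.7 mg/L.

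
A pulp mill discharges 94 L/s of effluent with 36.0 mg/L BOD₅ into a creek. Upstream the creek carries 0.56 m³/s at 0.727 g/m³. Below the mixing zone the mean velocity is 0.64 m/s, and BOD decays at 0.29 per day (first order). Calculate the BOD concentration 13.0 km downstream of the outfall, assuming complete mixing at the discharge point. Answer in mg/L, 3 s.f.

94 L/s = 0.094 m³/s.
After complete mixing, C₀ = (0.094·36 + 0.56·0.727) / 0.654 = 5.797 mg/L.
Travel time t = 1.3e+04 m / 0.64 m/s = 2.031e+04 s = 0.2351 d.
C = 5.797·exp(−0.29·0.2351) = 5.797·0.9341 = 5.415 mg/L.

5.41 mg/L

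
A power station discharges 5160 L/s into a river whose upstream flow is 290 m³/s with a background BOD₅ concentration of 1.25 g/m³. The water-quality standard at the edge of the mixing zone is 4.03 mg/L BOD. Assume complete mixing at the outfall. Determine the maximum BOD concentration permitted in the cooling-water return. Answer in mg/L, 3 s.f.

160 mg/L

5160 L/s = 5.16 m³/s.
Mass balance: 4.03·295.2 = 5.16·Cₑ + 290·1.25.
Cₑ = (1189 − 362.5) / 5.16 = 160.3 mg/L.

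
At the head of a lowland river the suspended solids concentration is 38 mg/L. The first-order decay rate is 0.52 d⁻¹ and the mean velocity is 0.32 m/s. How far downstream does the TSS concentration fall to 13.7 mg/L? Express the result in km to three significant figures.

From C = C₀·e^(−kt), t = ln(C₀/C)/k = ln(38/13.7)/0.52 = 1.02/0.52 = 1.962 d.
Distance = v·t = 0.32 m/s × 1.695e+05 s = 5.424e+04 m = 54.24 km.

54.2 km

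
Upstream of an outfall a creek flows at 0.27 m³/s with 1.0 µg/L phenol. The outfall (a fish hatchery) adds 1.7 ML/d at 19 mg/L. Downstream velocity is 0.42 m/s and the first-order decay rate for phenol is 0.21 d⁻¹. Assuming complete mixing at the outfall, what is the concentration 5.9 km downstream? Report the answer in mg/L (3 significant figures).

1.25 mg/L

1.7 ML/d = 0.01968 m³/s.
1.0 µg/L = 0.001 mg/L.
After complete mixing, C₀ = (0.01968·19 + 0.27·0.001) / 0.2897 = 1.291 mg/L.
Travel time t = 5900 m / 0.42 m/s = 1.405e+04 s = 0.1626 d.
C = 1.291·exp(−0.21·0.1626) = 1.291·0.9664 = 1.248 mg/L.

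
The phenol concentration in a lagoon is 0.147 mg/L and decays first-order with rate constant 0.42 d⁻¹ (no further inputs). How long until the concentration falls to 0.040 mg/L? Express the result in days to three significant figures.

t = ln(C₀/C)/k = ln(0.147/0.040)/0.42 = 1.302/0.42 = 3.099 d.

3.10 d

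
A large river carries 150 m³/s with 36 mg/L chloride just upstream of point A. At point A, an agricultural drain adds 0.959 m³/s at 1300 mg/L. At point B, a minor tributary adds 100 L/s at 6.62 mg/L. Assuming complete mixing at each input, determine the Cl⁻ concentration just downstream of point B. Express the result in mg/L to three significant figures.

After input A: C = (150·36 + 0.959·1300) / 151 = 44.03 mg/L.
100 L/s = 0.1 m³/s.
After input B: C = (151·44.03 + 0.1·6.62) / 151.1 = 44.01 mg/L.

44.0 mg/L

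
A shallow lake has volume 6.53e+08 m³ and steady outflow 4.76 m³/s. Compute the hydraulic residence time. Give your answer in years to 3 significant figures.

Q = 4.76 m³/s × 3.156e+07 s/yr = 1.502e+08 m³/yr.
Hydraulic residence time τ = V/Q = 6.53e+08/1.502e+08 = 4.347 yr.

4.35 yr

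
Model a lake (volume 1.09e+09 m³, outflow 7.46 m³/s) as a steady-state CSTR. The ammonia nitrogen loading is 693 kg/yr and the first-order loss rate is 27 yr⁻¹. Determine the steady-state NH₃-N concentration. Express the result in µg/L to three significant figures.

0.0234 µg/L

Outflow Q = 7.46 m³/s × 3.156e+07 s/yr = 2.354e+08 m³/yr.
Steady-state CSTR mass balance: W = Q·C + k·V·C, so C = W/(Q + kV).
Q + kV = 2.354e+08 + 27·1.09e+09 = 2.967e+10 m³/yr.
C = 693/2.967e+10 = 2.336e-08 kg/m³ = 2.336e-05 mg/L = 0.02336 µg/L.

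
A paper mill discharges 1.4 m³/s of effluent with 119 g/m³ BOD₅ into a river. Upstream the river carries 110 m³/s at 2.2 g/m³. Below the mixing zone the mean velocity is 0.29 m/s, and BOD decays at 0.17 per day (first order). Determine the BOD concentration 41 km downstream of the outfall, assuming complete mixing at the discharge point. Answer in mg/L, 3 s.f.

2.78 mg/L

After complete mixing, C₀ = (1.4·119 + 110·2.2) / 111.4 = 3.668 mg/L.
Travel time t = 4.1e+04 m / 0.29 m/s = 1.414e+05 s = 1.636 d.
C = 3.668·exp(−0.17·1.636) = 3.668·0.7572 = 2.777 mg/L.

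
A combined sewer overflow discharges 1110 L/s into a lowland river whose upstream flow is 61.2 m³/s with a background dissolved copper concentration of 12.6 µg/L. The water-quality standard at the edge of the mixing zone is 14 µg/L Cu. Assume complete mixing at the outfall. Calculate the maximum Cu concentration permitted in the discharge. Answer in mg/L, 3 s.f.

1110 L/s = 1.11 m³/s.
12.6 µg/L = 0.0126 mg/L.
14 µg/L = 0.014 mg/L.
Mass balance: 0.014·62.31 = 1.11·Cₑ + 61.2·0.0126.
Cₑ = (0.8723 − 0.7711) / 1.11 = 0.09119 mg/L.

0.0912 mg/L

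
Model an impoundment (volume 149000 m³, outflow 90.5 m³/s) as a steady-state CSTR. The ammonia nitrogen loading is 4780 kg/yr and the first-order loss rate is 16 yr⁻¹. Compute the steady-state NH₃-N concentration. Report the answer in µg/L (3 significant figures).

1.67 µg/L

Outflow Q = 90.5 m³/s × 3.156e+07 s/yr = 2.856e+09 m³/yr.
Steady-state CSTR mass balance: W = Q·C + k·V·C, so C = W/(Q + kV).
Q + kV = 2.856e+09 + 16·149000 = 2.858e+09 m³/yr.
C = 4780/2.858e+09 = 1.672e-06 kg/m³ = 0.001672 mg/L = 1.672 µg/L.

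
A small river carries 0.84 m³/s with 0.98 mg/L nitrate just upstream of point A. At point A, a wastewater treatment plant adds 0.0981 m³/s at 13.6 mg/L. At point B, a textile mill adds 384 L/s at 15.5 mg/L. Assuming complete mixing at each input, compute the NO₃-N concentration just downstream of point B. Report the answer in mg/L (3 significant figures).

6.13 mg/L

After input A: C = (0.84·0.98 + 0.0981·13.6) / 0.9381 = 2.3 mg/L.
384 L/s = 0.384 m³/s.
After input B: C = (0.9381·2.3 + 0.384·15.5) / 1.322 = 6.134 mg/L.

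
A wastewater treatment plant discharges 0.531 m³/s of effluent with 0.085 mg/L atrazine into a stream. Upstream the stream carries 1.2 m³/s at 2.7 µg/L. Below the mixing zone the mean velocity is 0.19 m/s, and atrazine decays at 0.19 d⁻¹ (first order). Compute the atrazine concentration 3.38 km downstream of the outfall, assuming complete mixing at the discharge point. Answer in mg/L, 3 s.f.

0.0269 mg/L

2.7 µg/L = 0.0027 mg/L.
After complete mixing, C₀ = (0.531·0.085 + 1.2·0.0027) / 1.731 = 0.02795 mg/L.
Travel time t = 3380 m / 0.19 m/s = 1.779e+04 s = 0.2059 d.
C = 0.02795·exp(−0.19·0.2059) = 0.02795·0.9616 = 0.02687 mg/L.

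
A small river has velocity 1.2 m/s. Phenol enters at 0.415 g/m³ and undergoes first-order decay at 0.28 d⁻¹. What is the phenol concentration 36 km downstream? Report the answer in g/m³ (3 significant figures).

Travel time t = 36 km / 1.2 m/s = 3.6e+04/1.2 = 3e+04 s = 0.3472 d.
First-order decay: C = 0.415·exp(−0.28·0.3472) = 0.415·0.9074 = 0.3766 g/m³.

0.377 g/m³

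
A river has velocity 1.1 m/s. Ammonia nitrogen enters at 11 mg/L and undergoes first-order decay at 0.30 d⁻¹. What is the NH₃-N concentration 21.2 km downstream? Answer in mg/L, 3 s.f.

10.3 mg/L

Travel time t = 21.2 km / 1.1 m/s = 2.12e+04/1.1 = 1.927e+04 s = 0.2231 d.
First-order decay: C = 11·exp(−0.30·0.2231) = 11·0.9353 = 10.29 mg/L.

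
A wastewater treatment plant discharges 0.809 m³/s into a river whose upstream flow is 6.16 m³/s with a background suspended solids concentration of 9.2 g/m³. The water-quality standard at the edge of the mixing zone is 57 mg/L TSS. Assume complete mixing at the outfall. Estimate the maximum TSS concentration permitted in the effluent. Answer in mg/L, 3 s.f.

421 mg/L

Mass balance: 57·6.969 = 0.809·Cₑ + 6.16·9.2.
Cₑ = (397.2 − 56.67) / 0.809 = 421 mg/L.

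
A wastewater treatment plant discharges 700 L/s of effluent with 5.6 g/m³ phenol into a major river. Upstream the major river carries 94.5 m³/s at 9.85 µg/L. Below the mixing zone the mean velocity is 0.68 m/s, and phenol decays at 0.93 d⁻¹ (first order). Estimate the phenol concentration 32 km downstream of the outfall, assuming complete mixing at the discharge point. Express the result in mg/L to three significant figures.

0.0307 mg/L

700 L/s = 0.7 m³/s.
9.85 µg/L = 0.00985 mg/L.
After complete mixing, C₀ = (0.7·5.6 + 94.5·0.00985) / 95.2 = 0.05095 mg/L.
Travel time t = 3.2e+04 m / 0.68 m/s = 4.706e+04 s = 0.5447 d.
C = 0.05095·exp(−0.93·0.5447) = 0.05095·0.6026 = 0.0307 mg/L.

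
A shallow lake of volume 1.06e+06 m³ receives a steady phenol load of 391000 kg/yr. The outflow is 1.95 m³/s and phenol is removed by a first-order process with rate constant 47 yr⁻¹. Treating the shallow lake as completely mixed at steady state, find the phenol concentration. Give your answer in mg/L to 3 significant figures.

3.51 mg/L

Outflow Q = 1.95 m³/s × 3.156e+07 s/yr = 6.154e+07 m³/yr.
Steady-state CSTR mass balance: W = Q·C + k·V·C, so C = W/(Q + kV).
Q + kV = 6.154e+07 + 47·1.06e+06 = 1.114e+08 m³/yr.
C = 391000/1.114e+08 = 0.003511 kg/m³ = 3.511 mg/L.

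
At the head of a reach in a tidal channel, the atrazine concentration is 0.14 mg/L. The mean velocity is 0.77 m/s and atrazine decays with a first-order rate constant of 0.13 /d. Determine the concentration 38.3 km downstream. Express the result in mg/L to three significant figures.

Travel time t = 38.3 km / 0.77 m/s = 3.83e+04/0.77 = 4.974e+04 s = 0.5757 d.
First-order decay: C = 0.14·exp(−0.13·0.5757) = 0.14·0.9279 = 0.1299 mg/L.

0.130 mg/L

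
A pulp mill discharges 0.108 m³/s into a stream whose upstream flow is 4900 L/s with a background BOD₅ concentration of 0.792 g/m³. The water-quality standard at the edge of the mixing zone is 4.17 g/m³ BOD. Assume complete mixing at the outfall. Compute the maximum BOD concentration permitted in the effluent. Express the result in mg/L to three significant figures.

4900 L/s = 4.9 m³/s.
Mass balance: 4.17·5.008 = 0.108·Cₑ + 4.9·0.792.
Cₑ = (20.88 − 3.881) / 0.108 = 157.4 mg/L.

157 mg/L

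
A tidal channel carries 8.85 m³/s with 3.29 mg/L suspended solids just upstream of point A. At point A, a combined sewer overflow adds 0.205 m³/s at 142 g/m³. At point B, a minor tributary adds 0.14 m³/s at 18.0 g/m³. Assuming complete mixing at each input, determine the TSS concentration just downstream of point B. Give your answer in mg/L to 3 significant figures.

After input A: C = (8.85·3.29 + 0.205·142) / 9.055 = 6.43 mg/L.
After input B: C = (9.055·6.43 + 0.14·18) / 9.195 = 6.606 mg/L.

6.61 mg/L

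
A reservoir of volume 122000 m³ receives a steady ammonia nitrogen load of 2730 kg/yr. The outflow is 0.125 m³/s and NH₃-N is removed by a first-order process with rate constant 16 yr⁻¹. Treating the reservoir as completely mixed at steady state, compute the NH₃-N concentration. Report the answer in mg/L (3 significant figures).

0.463 mg/L

Outflow Q = 0.125 m³/s × 3.156e+07 s/yr = 3.945e+06 m³/yr.
Steady-state CSTR mass balance: W = Q·C + k·V·C, so C = W/(Q + kV).
Q + kV = 3.945e+06 + 16·122000 = 5.897e+06 m³/yr.
C = 2730/5.897e+06 = 0.000463 kg/m³ = 0.463 mg/L.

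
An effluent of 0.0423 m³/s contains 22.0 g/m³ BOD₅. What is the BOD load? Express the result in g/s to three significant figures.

Mass flux = Q·C = 0.0423 m³/s × 22 g/m³ = 0.9306 g/s.

0.931 g/s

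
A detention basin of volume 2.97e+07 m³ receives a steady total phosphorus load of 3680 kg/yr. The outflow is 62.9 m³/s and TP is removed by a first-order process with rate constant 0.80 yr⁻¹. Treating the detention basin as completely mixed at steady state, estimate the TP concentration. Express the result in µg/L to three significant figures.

1.83 µg/L

Outflow Q = 62.9 m³/s × 3.156e+07 s/yr = 1.985e+09 m³/yr.
Steady-state CSTR mass balance: W = Q·C + k·V·C, so C = W/(Q + kV).
Q + kV = 1.985e+09 + 0.80·2.97e+07 = 2.009e+09 m³/yr.
C = 3680/2.009e+09 = 1.832e-06 kg/m³ = 0.001832 mg/L = 1.832 µg/L.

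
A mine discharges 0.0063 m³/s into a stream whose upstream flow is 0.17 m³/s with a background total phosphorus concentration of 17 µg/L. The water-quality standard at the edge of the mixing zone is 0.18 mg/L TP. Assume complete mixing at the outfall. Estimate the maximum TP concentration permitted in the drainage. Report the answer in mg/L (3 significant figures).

4.58 mg/L

17 µg/L = 0.017 mg/L.
Mass balance: 0.18·0.1763 = 0.0063·Cₑ + 0.17·0.017.
Cₑ = (0.03173 − 0.00289) / 0.0063 = 4.578 mg/L.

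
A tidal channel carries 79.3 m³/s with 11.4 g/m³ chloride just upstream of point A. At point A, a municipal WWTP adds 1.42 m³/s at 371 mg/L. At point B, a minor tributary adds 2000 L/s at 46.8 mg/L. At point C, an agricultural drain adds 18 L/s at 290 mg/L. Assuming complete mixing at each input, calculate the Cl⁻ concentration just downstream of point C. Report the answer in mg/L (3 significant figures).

After input A: C = (79.3·11.4 + 1.42·371) / 80.72 = 17.73 mg/L.
2000 L/s = 2 m³/s.
After input B: C = (80.72·17.73 + 2·46.8) / 82.72 = 18.43 mg/L.
18 L/s = 0.018 m³/s.
After input C: C = (82.72·18.43 + 0.018·290) / 82.74 = 18.49 mg/L.

18.5 mg/L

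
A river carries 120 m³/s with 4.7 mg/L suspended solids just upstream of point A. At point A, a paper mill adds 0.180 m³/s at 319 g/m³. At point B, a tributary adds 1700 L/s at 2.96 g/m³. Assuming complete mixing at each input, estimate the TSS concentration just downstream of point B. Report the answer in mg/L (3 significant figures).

After input A: C = (120·4.7 + 0.18·319) / 120.2 = 5.171 mg/L.
1700 L/s = 1.7 m³/s.
After input B: C = (120.2·5.171 + 1.7·2.96) / 121.9 = 5.14 mg/L.

5.14 mg/L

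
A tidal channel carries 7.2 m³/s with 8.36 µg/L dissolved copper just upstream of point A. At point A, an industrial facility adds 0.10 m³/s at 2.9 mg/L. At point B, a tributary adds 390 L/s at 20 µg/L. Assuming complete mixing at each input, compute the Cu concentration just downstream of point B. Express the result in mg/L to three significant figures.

0.0466 mg/L

8.36 µg/L = 0.00836 mg/L.
After input A: C = (7.2·0.00836 + 0.1·2.9) / 7.3 = 0.04797 mg/L.
390 L/s = 0.39 m³/s.
20 µg/L = 0.02 mg/L.
After input B: C = (7.3·0.04797 + 0.39·0.02) / 7.69 = 0.04655 mg/L.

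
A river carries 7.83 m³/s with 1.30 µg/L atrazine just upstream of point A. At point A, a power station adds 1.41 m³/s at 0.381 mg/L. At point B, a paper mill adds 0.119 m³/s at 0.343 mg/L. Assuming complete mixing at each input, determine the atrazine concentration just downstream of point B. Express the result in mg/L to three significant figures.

0.0628 mg/L

1.30 µg/L = 0.0013 mg/L.
After input A: C = (7.83·0.0013 + 1.41·0.381) / 9.24 = 0.05924 mg/L.
After input B: C = (9.24·0.05924 + 0.119·0.343) / 9.359 = 0.06285 mg/L.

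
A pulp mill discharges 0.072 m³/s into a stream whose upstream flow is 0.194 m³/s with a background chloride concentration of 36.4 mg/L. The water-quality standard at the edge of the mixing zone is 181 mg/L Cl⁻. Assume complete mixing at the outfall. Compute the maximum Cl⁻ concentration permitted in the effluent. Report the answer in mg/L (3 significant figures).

571 mg/L

Mass balance: 181·0.266 = 0.072·Cₑ + 0.194·36.4.
Cₑ = (48.15 − 7.062) / 0.072 = 570.6 mg/L.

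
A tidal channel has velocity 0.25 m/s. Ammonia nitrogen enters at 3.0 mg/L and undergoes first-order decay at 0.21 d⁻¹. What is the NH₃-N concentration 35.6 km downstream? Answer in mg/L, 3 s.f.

2.12 mg/L

Travel time t = 35.6 km / 0.25 m/s = 3.56e+04/0.25 = 1.424e+05 s = 1.648 d.
First-order decay: C = 3.0·exp(−0.21·1.648) = 3.0·0.7074 = 2.122 mg/L.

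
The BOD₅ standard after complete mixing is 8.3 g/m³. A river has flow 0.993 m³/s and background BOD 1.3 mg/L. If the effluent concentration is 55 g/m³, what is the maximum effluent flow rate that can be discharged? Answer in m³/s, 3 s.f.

0.149 m³/s

Mass balance at complete mixing: C_std·(Q_w + Q_r) = Q_w·C_e + Q_r·C_b.
Rearranging, Q_w = Q_r·(C_std − C_b)/(C_e − C_std) = 0.993·(8.3 − 1.3) / (55 − 8.3) = 0.1488 m³/s.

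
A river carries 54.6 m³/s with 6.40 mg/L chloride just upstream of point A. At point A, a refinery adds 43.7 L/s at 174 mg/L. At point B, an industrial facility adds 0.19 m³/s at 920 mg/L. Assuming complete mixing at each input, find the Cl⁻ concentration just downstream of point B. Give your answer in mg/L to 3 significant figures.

43.7 L/s = 0.0437 m³/s.
After input A: C = (54.6·6.4 + 0.0437·174) / 54.64 = 6.534 mg/L.
After input B: C = (54.64·6.534 + 0.19·920) / 54.83 = 9.699 mg/L.

9.70 mg/L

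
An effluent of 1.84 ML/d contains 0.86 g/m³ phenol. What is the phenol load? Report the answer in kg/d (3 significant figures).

1.84 ML/d = 0.0213 m³/s.
Mass flux = Q·C = 0.0213 m³/s × 0.86 g/m³ = 0.01831 g/s.
= 0.01831 g/s × 86.4 = 1.582 kg/d.

1.58 kg/d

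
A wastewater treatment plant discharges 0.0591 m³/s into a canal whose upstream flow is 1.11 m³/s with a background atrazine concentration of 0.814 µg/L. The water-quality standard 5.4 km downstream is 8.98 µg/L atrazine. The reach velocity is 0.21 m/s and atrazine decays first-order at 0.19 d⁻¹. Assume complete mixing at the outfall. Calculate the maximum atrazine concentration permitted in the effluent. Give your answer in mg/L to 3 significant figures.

0.814 µg/L = 0.000814 mg/L.
8.98 µg/L = 0.00898 mg/L.
Travel time to the compliance point: t = 5400/0.21 = 2.571e+04 s = 0.2976 d; decay factor exp(−0.19·0.2976) = 0.945.
So the concentration just after mixing may be at most 0.00898/0.945 = 0.009502 mg/L.
Mass balance: 0.009502·1.169 = 0.0591·Cₑ + 1.11·0.000814.
Cₑ = (0.01111 − 0.0009035) / 0.0591 = 0.1727 mg/L.

0.173 mg/L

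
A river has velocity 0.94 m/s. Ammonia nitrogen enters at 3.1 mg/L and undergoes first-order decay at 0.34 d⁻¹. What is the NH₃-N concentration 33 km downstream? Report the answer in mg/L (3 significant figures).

Travel time t = 33 km / 0.94 m/s = 3.3e+04/0.94 = 3.511e+04 s = 0.4063 d.
First-order decay: C = 3.1·exp(−0.34·0.4063) = 3.1·0.871 = 2.7 mg/L.

2.70 mg/L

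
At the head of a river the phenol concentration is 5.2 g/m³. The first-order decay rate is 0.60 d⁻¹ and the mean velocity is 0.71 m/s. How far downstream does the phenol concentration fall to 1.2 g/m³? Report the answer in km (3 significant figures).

From C = C₀·e^(−kt), t = ln(C₀/C)/k = ln(5.2/1.2)/0.60 = 1.466/0.60 = 2.444 d.
Distance = v·t = 0.71 m/s × 2.112e+05 s = 1.499e+05 m = 149.9 km.

150 km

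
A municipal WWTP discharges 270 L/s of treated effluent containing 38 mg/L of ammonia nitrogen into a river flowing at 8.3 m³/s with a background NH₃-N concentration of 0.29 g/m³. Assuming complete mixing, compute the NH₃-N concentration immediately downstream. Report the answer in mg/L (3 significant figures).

270 L/s = 0.27 m³/s.
Conservation of mass across the mixing zone: C = (0.27·38 + 8.3·0.29) / (0.27 + 8.3) = 12.67/8.57 = 1.478 mg/L.

1.48 mg/L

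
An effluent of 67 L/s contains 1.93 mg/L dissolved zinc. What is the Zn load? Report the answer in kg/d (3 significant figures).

67 L/s = 0.067 m³/s.
Mass flux = Q·C = 0.067 m³/s × 1.93 g/m³ = 0.1293 g/s.
= 0.1293 g/s × 86.4 = 11.17 kg/d.

11.2 kg/d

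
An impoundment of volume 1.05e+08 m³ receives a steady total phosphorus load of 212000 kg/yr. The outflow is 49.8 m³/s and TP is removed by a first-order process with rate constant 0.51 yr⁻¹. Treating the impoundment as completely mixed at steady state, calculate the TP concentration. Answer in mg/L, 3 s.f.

Outflow Q = 49.8 m³/s × 3.156e+07 s/yr = 1.572e+09 m³/yr.
Steady-state CSTR mass balance: W = Q·C + k·V·C, so C = W/(Q + kV).
Q + kV = 1.572e+09 + 0.51·1.05e+08 = 1.625e+09 m³/yr.
C = 212000/1.625e+09 = 0.0001305 kg/m³ = 0.1305 mg/L.

0.130 mg/L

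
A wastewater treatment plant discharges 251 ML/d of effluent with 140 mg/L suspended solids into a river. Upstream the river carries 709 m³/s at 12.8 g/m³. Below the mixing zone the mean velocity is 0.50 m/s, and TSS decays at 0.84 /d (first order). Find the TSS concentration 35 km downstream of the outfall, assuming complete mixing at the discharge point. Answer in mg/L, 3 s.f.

6.74 mg/L

251 ML/d = 2.905 m³/s.
After complete mixing, C₀ = (2.905·140 + 709·12.8) / 711.9 = 13.32 mg/L.
Travel time t = 3.5e+04 m / 0.50 m/s = 7e+04 s = 0.8102 d.
C = 13.32·exp(−0.84·0.8102) = 13.32·0.5063 = 6.744 mg/L.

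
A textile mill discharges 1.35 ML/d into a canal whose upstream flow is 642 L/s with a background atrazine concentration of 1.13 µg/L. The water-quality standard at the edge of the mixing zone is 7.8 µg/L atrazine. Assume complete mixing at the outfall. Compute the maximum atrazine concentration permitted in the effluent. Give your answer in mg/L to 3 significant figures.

0.282 mg/L

1.35 ML/d = 0.01562 m³/s.
642 L/s = 0.642 m³/s.
1.13 µg/L = 0.00113 mg/L.
7.8 µg/L = 0.0078 mg/L.
Mass balance: 0.0078·0.6576 = 0.01562·Cₑ + 0.642·0.00113.
Cₑ = (0.005129 − 0.0007255) / 0.01562 = 0.2819 mg/L.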